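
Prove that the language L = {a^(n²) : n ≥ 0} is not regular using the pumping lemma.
Assume for contradiction that L is regular, and let p ≥ 1 be the pumping length given by the pumping lemma.
Choose s = a^(p²). Then s ∈ L and |s| = p² ≥ p.
By the pumping lemma, s = xyz for some x, y, z with |xy| ≤ p, |y| ≥ 1, and xy^i z ∈ L for every i ≥ 0.
Here y = a^k for some k with 1 ≤ k ≤ |xy| ≤ p.

Take i = 2: |xy²z| = p² + k.
Now p² < p² + k ≤ p² + p < p² + 2p + 1 = (p + 1)².
So |xy²z| lies strictly between the consecutive squares p² and (p + 1)², hence is not a perfect square, and xy²z ∉ L.

This contradicts the pumping lemma, which requires xy^i z ∈ L for all i ≥ 0.
Hence L = {a^(n²) : n ≥ 0} is not regular. ∎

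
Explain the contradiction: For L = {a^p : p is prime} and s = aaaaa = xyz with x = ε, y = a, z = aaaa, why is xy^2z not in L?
xy²z = aaaaaa ∉ L

Pumping with i = 2 replaces y = a by y² = aa:
- Original: s = xyz = aaaaa; aaaaa has length 5, which is prime, so it is in L
- Pumped: xy²z = ε · aa · aaaa = aaaaaa
- aaaaaa has length 6 = 2 × 3, which is not prime, so it is not in L

The pumping lemma would require xy²z ∈ L, so this decomposition yields a contradiction.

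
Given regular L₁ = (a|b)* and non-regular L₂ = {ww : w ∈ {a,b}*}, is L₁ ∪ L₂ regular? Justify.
Yes — L₁ ∪ L₂ is regular.

{ww} ⊆ (a|b)*, so L₁ ∪ L₂ = (a|b)*, which is regular.

Note that the bare facts "L₁ regular, L₂ non-regular" do not settle the question by themselves: the closure of regular languages under ∪, ∩, complement and difference applies only when BOTH operands are regular. With a non-regular operand the result can come out regular or non-regular depending on the specific languages, so one has to work out L₁ ∪ L₂ for this particular pair, as above.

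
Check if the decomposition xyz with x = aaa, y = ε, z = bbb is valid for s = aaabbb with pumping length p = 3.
Violated: |y| > 0

The decomposition x = aaa, y = ε, z = bbb for s = aaabbb with p = 3
violates the constraint: |y| > 0

|y| = 0, but the pumping lemma requires |y| > 0 (y must be non-empty).

Pumping lemma constraints:
1. xyz = s (decomposition is valid)
2. |xy| ≤ p
3. |y| > 0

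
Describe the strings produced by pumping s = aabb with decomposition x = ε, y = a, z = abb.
{xy^i z : i ≥ 0} = {a^(i+1) b^2 : i ≥ 0} = {abb, aabb, aaabb, ...}

With x = ε, y = a, z = abb: Starting with aabb and pumping the first 'a' (z = abb keeps the second 'a'), we get strings with i+1 a's followed by 2 b's for i = 0, 1, 2, ...; note bb is not produced because z always contributes one a.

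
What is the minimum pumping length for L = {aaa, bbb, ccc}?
p = 4

For a finite language L, the pumping lemma holds vacuously if p > max|s| for s ∈ L.

The longest string in L = {aaa, bbb, ccc} has length 3.
If p = 4, then no string s ∈ L has |s| ≥ p, so the condition is vacuously true.

The minimum pumping length is p = 4.

Why no smaller p works: for any p ≤ 3, the longest string s ∈ L has |s| = 3 ≥ p, so it would
have to be pumpable; but pumping up (i = 2, 3, ...) produces ever longer strings, which cannot all lie in the
finite language L. So the pumping property fails for every p ≤ 3.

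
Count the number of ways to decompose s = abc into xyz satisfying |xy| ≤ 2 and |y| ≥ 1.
3

For s = 'abc' with pumping length p = 2:

Constraints: |xy| ≤ 2, |y| > 0

Valid decompositions (|xy| ≤ p, |y| ≥ 1):
  • x='', y='a', z='bc'
  • x='a', y='b', z='c'
  • x='', y='ab', z='c'

Total count: 3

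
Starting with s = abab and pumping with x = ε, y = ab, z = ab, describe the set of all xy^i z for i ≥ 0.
{xy^i z : i ≥ 0} = {(ab)^(i+1) : i ≥ 0} = {ab, abab, ababab, ...}

With x = ε, y = ab, z = ab: Pumping 'ab' gives strings of alternating a's and b's.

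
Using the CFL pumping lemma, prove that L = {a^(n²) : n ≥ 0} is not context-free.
Assume for contradiction that L is context-free, and let p ≥ 1 be the pumping length given by the pumping lemma for CFLs.
Choose s = a^(p²). Then s ∈ L and |s| = p² ≥ p.
By the CFL pumping lemma, s = uvxyz for some u, v, x, y, z with |vxy| ≤ p, |vy| ≥ 1, and uv^i xy^i z ∈ L for every i ≥ 0.
All symbols are a's, so only lengths matter: let k = |vy|, with 1 ≤ k ≤ |vxy| ≤ p.

Take i = 2: |uv²xy²z| = p² + k, and p² < p² + k ≤ p² + p < (p + 1)².
So the length lies strictly between consecutive squares and is not a perfect square; uv²xy²z ∉ L.

This contradicts the CFL pumping lemma, which requires uv^i xy^i z ∈ L for all i ≥ 0.
Hence L = {a^(n²) : n ≥ 0} is not context-free. ∎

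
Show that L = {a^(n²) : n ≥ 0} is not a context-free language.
Assume for contradiction that L is context-free, and let p ≥ 1 be the pumping length given by the pumping lemma for CFLs.
Choose s = a^(p²). Then s ∈ L and |s| = p² ≥ p.
By the CFL pumping lemma, s = uvxyz for some u, v, x, y, z with |vxy| ≤ p, |vy| ≥ 1, and uv^i xy^i z ∈ L for every i ≥ 0.
All symbols are a's, so only lengths matter: let k = |vy|, with 1 ≤ k ≤ |vxy| ≤ p.

Take i = 2: |uv²xy²z| = p² + k, and p² < p² + k ≤ p² + p < (p + 1)².
So the length lies strictly between consecutive squares and is not a perfect square; uv²xy²z ∉ L.

This contradicts the CFL pumping lemma, which requires uv^i xy^i z ∈ L for all i ≥ 0.
Hence L = {a^(n²) : n ≥ 0} is not context-free. ∎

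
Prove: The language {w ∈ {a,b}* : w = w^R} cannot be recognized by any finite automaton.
Assume for contradiction that L is regular, and let p ≥ 1 be the pumping length given by the pumping lemma.
Choose s = a^p b a^p. Then s ∈ L (it reads the same in both directions) and |s| = 2p + 1 ≥ p.
By the pumping lemma, s = xyz for some x, y, z with |xy| ≤ p, |y| ≥ 1, and xy^i z ∈ L for every i ≥ 0.
Since |xy| ≤ p and the first p symbols of s are all a's, y = a^k for some k with 1 ≤ k ≤ p.

Take i = 2: xy²z = a^(p + k) b a^p.
Its reversal is a^p b a^(p + k). These differ because the block of a's before the unique b has length p + k in one and p in the other, and p + k ≠ p since k ≥ 1. So xy²z is not a palindrome, i.e. xy²z ∉ L.

This contradicts the pumping lemma, which requires xy^i z ∈ L for all i ≥ 0.
Hence L = {w ∈ {a,b}* : w = w^R} is not regular. ∎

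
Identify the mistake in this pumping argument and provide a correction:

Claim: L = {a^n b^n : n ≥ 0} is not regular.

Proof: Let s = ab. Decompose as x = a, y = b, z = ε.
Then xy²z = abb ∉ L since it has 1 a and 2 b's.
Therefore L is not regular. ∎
Error: The string s = ab might be shorter than the pumping length p.

Correction: Choose s = a^p b^p to ensure |s| ≥ p. Also, the decomposition is wrong: with |xy| ≤ p, y cannot include b's when s starts with p a's.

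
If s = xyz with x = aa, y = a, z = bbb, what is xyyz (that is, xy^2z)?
aaaabbb

Given x = 'aa', y = 'a', z = 'bbb' and i = 2:

xy^2z = x + y·y·...·y (2 times) + z
       = 'aa' + 'a'^2 + 'bbb'
       = 'aa' + 'aa' + 'bbb'
       = 'aaaabbb'

The pumped string is 'aaaabbb' with length 7.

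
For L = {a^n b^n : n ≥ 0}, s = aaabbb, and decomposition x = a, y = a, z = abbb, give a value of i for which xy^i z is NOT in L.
i = 0

xy⁰z = a · ε · abbb = aabbb; aabbb has 2 a's and 3 b's; 2 ≠ 3, so it is not in L.
(Other choices also work, e.g. i = 2, 3; only i = 1 is guaranteed to stay in L since xy¹z = s.)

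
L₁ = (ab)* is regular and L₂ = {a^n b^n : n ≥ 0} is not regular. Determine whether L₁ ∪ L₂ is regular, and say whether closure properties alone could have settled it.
No — L₁ ∪ L₂ is not regular.

Let U = (ab)* ∪ {a^n b^n}. If U were regular, then U ∩ aa*bb* would be regular (closure under intersection with a regular language). But (ab)* ∩ aa*bb* = {ab} and {a^n b^n} ∩ aa*bb* = {a^n b^n : n ≥ 1}, so U ∩ aa*bb* = {a^n b^n : n ≥ 1}, which is not regular. Hence U is not regular.

Note that the bare facts "L₁ regular, L₂ non-regular" do not settle the question by themselves: the closure of regular languages under ∪, ∩, complement and difference applies only when BOTH operands are regular. With a non-regular operand the result can come out regular or non-regular depending on the specific languages, so one has to work out L₁ ∪ L₂ for this particular pair, as above.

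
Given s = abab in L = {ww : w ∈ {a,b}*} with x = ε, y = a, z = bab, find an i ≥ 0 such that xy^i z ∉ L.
i = 2

xy²z = ε · aa · bab = aabab; aabab has odd length 5, so it cannot be written as ww and is not in L.
(Other choices also work, e.g. i = 0, 3; only i = 1 is guaranteed to stay in L since xy¹z = s.)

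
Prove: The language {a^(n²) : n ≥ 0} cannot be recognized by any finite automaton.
Assume for contradiction that L is regular, and let p ≥ 1 be the pumping length given by the pumping lemma.
Choose s = a^(p²). Then s ∈ L and |s| = p² ≥ p.
By the pumping lemma, s = xyz for some x, y, z with |xy| ≤ p, |y| ≥ 1, and xy^i z ∈ L for every i ≥ 0.
Here y = a^k for some k with 1 ≤ k ≤ |xy| ≤ p.

Take i = 2: |xy²z| = p² + k.
Now p² < p² + k ≤ p² + p < p² + 2p + 1 = (p + 1)².
So |xy²z| lies strictly between the consecutive squares p² and (p + 1)², hence is not a perfect square, and xy²z ∉ L.

This contradicts the pumping lemma, which requires xy^i z ∈ L for all i ≥ 0.
Hence L = {a^(n²) : n ≥ 0} is not regular. ∎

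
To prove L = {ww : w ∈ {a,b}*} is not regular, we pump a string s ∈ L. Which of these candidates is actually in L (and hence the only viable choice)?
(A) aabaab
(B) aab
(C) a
(A) aabaab

The pumping lemma is applied to a string s that lies in L, so first check membership of each option:
- (A) aabaab splits into halves aab · aab, which are equal, so it is in L (w = aab) ✓
- (B) aab has odd length 3, so it cannot be written as ww and is not in L ✗
- (C) a has odd length 1, so it cannot be written as ww and is not in L ✗

Only (A) aabaab is in L, so it is the only candidate that could play the role of s.
(In a complete proof one picks s in terms of the pumping length p so that |s| ≥ p is guaranteed; a fixed string like aabaab illustrates the shape of such an s.)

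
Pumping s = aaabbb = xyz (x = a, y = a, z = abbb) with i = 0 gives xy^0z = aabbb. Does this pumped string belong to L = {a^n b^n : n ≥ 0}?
No

xy⁰z = a · ε · abbb = aabbb.
aabbb has 2 a's and 3 b's; 2 ≠ 3, so it is not in L.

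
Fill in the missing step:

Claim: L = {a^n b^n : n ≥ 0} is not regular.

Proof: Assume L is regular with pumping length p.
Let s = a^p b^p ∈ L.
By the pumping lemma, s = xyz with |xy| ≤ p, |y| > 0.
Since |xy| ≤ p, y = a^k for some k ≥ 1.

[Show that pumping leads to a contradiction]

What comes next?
Consider xy²z = a^(p+k) b^p.

Since k ≥ 1, we have p + k > p.
So xy²z has more a's than b's: (p+k) a's vs p b's.
This means xy²z ∉ L because a^n b^n requires equal counts.

This contradicts the pumping lemma which states xy²z ∈ L.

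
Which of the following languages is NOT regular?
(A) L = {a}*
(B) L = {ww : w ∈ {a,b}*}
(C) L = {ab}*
(B) {ww : w ∈ {a,b}*}

(B) L = {ww : w ∈ {a,b}*} is NOT regular.

The pumping lemma can be used to prove this:
After pumping, the two halves no longer match

The other languages are regular because they can be recognized by finite automata.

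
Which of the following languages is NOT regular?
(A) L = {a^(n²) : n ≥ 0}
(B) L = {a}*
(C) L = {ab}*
(A) {a^(n²) : n ≥ 0}

(A) L = {a^(n²) : n ≥ 0} is NOT regular.

The pumping lemma can be used to prove this:
After pumping, length is no longer a perfect square

The other languages are regular because they can be recognized by finite automata.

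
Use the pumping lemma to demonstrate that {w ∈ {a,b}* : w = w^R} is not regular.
Assume for contradiction that L is regular, and let p ≥ 1 be the pumping length given by the pumping lemma.
Choose s = a^p b a^p. Then s ∈ L (it reads the same in both directions) and |s| = 2p + 1 ≥ p.
By the pumping lemma, s = xyz for some x, y, z with |xy| ≤ p, |y| ≥ 1, and xy^i z ∈ L for every i ≥ 0.
Since |xy| ≤ p and the first p symbols of s are all a's, y = a^k for some k with 1 ≤ k ≤ p.

Take i = 2: xy²z = a^(p + k) b a^p.
Its reversal is a^p b a^(p + k). These differ because the block of a's before the unique b has length p + k in one and p in the other, and p + k ≠ p since k ≥ 1. So xy²z is not a palindrome, i.e. xy²z ∉ L.

This contradicts the pumping lemma, which requires xy^i z ∈ L for all i ≥ 0.
Hence L = {w ∈ {a,b}* : w = w^R} is not regular. ∎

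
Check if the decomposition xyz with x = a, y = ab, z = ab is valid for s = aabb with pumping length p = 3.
Violated: xyz = s

The decomposition x = a, y = ab, z = ab for s = aabb with p = 3
violates the constraint: xyz = s

xyz = 'a' + 'ab' + 'ab' = 'aabab' ≠ 'aabb' = s. The decomposition doesn't reconstruct s.

Pumping lemma constraints:
1. xyz = s (decomposition is valid)
2. |xy| ≤ p
3. |y| > 0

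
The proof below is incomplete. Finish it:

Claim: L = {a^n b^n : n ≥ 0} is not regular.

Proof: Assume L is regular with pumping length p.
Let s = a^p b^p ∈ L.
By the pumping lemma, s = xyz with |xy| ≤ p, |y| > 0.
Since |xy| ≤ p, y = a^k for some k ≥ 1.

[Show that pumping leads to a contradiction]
Consider xy²z = a^(p+k) b^p.

Since k ≥ 1, we have p + k > p.
So xy²z has more a's than b's: (p+k) a's vs p b's.
This means xy²z ∉ L because a^n b^n requires equal counts.

This contradicts the pumping lemma which states xy²z ∈ L.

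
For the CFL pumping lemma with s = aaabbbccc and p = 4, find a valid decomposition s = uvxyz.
u='aa', v='a', x='bb', y='b', z='ccc'

For s = aaabbbccc with pumping length p = 4:

One valid decomposition:
- u = 'aa'
- v = 'a'
- x = 'bb'
- y = 'b'
- z = 'ccc'

Verification:
- uvxyz = 'aa' + 'a' + 'bb' + 'b' + 'ccc' = aaabbbccc ✓
- |vxy| = |'abbb'| = 4 ≤ 4 ✓
- |vy| = |'ab'| = 2 > 0 ✓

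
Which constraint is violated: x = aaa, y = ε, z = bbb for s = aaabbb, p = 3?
Violated: |y| > 0

The decomposition x = aaa, y = ε, z = bbb for s = aaabbb with p = 3
violates the constraint: |y| > 0

|y| = 0, but the pumping lemma requires |y| > 0 (y must be non-empty).

Pumping lemma constraints:
1. xyz = s (decomposition is valid)
2. |xy| ≤ p
3. |y| > 0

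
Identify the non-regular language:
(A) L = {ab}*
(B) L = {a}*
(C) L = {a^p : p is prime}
(C) {a^p : p is prime}

(C) L = {a^p : p is prime} is NOT regular.

The pumping lemma can be used to prove this:
After pumping, the length becomes composite

The other languages are regular because they can be recognized by finite automata.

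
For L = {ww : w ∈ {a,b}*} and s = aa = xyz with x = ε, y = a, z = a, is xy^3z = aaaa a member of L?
Yes

xy³z = ε · aaa · a = aaaa.
aaaa splits into halves aa · aa, which are equal, so it is in L (w = aa).
(A single pumped string landing in L is not a contradiction by itself; a non-regularity proof needs some i for which xy^i z ∉ L, for every admissible decomposition.)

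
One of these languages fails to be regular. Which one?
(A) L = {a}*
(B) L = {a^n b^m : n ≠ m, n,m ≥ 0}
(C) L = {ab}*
(B) {a^n b^m : n ≠ m, n,m ≥ 0}

(B) L = {a^n b^m : n ≠ m, n,m ≥ 0} is NOT regular.

The pumping lemma can be used to prove this:
After pumping a's, we can make n = m

The other languages are regular because they can be recognized by finite automata.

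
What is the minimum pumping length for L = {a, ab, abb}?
p = 4

For a finite language L, the pumping lemma holds vacuously if p > max|s| for s ∈ L.

The longest string in L = {a, ab, abb} has length 3.
If p = 4, then no string s ∈ L has |s| ≥ p, so the condition is vacuously true.

The minimum pumping length is p = 4.

Why no smaller p works: for any p ≤ 3, the longest string s ∈ L has |s| = 3 ≥ p, so it would
have to be pumpable; but pumping up (i = 2, 3, ...) produces ever longer strings, which cannot all lie in the
finite language L. So the pumping property fails for every p ≤ 3.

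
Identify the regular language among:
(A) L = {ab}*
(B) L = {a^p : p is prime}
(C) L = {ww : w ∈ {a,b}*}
(A) {ab}*

(A) L = {ab}* is regular.

This can be recognized by a finite automaton (DFA/NFA).
Regular expressions like {ab}* define regular languages.

The other choices are not regular:
- {a^p : p is prime}: After pumping, the length becomes composite
- {ww : w ∈ {a,b}*}: After pumping, the two halves no longer match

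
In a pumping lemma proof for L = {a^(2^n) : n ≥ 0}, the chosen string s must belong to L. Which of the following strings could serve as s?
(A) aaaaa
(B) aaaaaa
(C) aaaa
(C) aaaa

The pumping lemma is applied to a string s that lies in L, so first check membership of each option:
- (A) aaaaa has length 5, strictly between 2^2 = 4 and 2^3 = 8, so it is not in L ✗
- (B) aaaaaa has length 6, strictly between 2^2 = 4 and 2^3 = 8, so it is not in L ✗
- (C) aaaa has length 4 = 2^2, so it is in L ✓

Only (C) aaaa is in L, so it is the only candidate that could play the role of s.
(In a complete proof one picks s in terms of the pumping length p so that |s| ≥ p is guaranteed; a fixed string like aaaa illustrates the shape of such an s.)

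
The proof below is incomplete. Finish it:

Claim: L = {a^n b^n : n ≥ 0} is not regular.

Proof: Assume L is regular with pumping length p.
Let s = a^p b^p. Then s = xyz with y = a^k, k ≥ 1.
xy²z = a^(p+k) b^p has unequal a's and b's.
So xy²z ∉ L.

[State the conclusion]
This contradicts the pumping lemma for regular languages,
which guarantees xy^i z ∈ L for all i ≥ 0.

Since our assumption that L is regular leads to a contradiction,
we conclude that L = {a^n b^n : n ≥ 0} is NOT regular. ∎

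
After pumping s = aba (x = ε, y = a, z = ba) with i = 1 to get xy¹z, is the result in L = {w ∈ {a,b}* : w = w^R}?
Yes

xy¹z = ε · a · ba = aba.
aba reversed is aba, the same string, so it is a palindrome and is in L.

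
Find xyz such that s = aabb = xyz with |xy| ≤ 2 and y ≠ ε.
x = '', y = 'aa', z = 'bb'

For s = aabb and p = 2, one valid decomposition is:
- x = '' (length 0)
- y = 'aa' (length 2)
- z = 'bb' (length 2)

Verification:
- xyz = '' + 'aa' + 'bb' = aabb ✓
- |xy| = 2 ≤ 2 ✓
- |y| = 2 > 0 ✓

All pumping lemma constraints are satisfied.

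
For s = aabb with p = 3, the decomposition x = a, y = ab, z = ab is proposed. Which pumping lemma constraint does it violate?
Violated: xyz = s

The decomposition x = a, y = ab, z = ab for s = aabb with p = 3
violates the constraint: xyz = s

xyz = 'a' + 'ab' + 'ab' = 'aabab' ≠ 'aabb' = s. The decomposition doesn't reconstruct s.

Pumping lemma constraints:
1. xyz = s (decomposition is valid)
2. |xy| ≤ p
3. |y| > 0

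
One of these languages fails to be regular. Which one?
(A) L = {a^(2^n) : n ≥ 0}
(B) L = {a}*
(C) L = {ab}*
(A) {a^(2^n) : n ≥ 0}

(A) L = {a^(2^n) : n ≥ 0} is NOT regular.

The pumping lemma can be used to prove this:
After pumping, length is no longer a power of 2

The other languages are regular because they can be recognized by finite automata.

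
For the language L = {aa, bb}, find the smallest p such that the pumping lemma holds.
p = 3

For a finite language L, the pumping lemma holds vacuously if p > max|s| for s ∈ L.

The longest string in L = {aa, bb} has length 2.
If p = 3, then no string s ∈ L has |s| ≥ p, so the condition is vacuously true.

The minimum pumping length is p = 3.

Why no smaller p works: for any p ≤ 2, the longest string s ∈ L has |s| = 2 ≥ p, so it would
have to be pumpable; but pumping up (i = 2, 3, ...) produces ever longer strings, which cannot all lie in the
finite language L. So the pumping property fails for every p ≤ 2.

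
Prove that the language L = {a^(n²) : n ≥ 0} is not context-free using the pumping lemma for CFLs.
Assume for contradiction that L is context-free, and let p ≥ 1 be the pumping length given by the pumping lemma for CFLs.
Choose s = a^(p²). Then s ∈ L and |s| = p² ≥ p.
By the CFL pumping lemma, s = uvxyz for some u, v, x, y, z with |vxy| ≤ p, |vy| ≥ 1, and uv^i xy^i z ∈ L for every i ≥ 0.
All symbols are a's, so only lengths matter: let k = |vy|, with 1 ≤ k ≤ |vxy| ≤ p.

Take i = 2: |uv²xy²z| = p² + k, and p² < p² + k ≤ p² + p < (p + 1)².
So the length lies strictly between consecutive squares and is not a perfect square; uv²xy²z ∉ L.

This contradicts the CFL pumping lemma, which requires uv^i xy^i z ∈ L for all i ≥ 0.
Hence L = {a^(n²) : n ≥ 0} is not context-free. ∎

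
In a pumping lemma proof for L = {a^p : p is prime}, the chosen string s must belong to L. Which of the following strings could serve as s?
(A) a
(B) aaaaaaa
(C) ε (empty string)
(B) aaaaaaa

The pumping lemma is applied to a string s that lies in L, so first check membership of each option:
- (A) a has length 1, which is not prime, so it is not in L ✗
- (B) aaaaaaa has length 7, which is prime, so it is in L ✓
- (C) ε has length 0, which is not prime, so it is not in L ✗

Only (B) aaaaaaa is in L, so it is the only candidate that could play the role of s.
(In a complete proof one picks s in terms of the pumping length p so that |s| ≥ p is guaranteed; a fixed string like aaaaaaa illustrates the shape of such an s.)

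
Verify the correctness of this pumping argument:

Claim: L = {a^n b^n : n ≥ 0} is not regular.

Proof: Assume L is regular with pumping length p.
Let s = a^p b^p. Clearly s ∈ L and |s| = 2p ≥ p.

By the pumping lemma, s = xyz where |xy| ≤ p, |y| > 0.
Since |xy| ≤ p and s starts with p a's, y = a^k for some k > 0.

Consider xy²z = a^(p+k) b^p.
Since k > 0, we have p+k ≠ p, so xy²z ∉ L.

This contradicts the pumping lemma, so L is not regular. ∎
The proof is correct.

This proof is valid because:
1. The string s = a^p b^p is correctly in L
2. The decomposition analysis is correct: y must consist only of a's
3. The contradiction is valid: pumping increases a's but not b's
4. The conclusion follows logically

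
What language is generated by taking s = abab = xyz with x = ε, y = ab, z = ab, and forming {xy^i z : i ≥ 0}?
{xy^i z : i ≥ 0} = {(ab)^(i+1) : i ≥ 0} = {ab, abab, ababab, ...}

With x = ε, y = ab, z = ab: Pumping 'ab' gives strings of alternating a's and b's.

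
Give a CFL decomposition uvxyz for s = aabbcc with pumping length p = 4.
u='a', v='a', x='bb', y='c', z='c'

For s = aabbcc with pumping length p = 4:

One valid decomposition:
- u = 'a'
- v = 'a'
- x = 'bb'
- y = 'c'
- z = 'c'

Verification:
- uvxyz = 'a' + 'a' + 'bb' + 'c' + 'c' = aabbcc ✓
- |vxy| = |'abbc'| = 4 ≤ 4 ✓
- |vy| = |'ac'| = 2 > 0 ✓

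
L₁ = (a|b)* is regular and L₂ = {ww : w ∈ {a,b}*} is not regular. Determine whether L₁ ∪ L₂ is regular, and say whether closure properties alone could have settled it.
Yes — L₁ ∪ L₂ is regular.

{ww} ⊆ (a|b)*, so L₁ ∪ L₂ = (a|b)*, which is regular.

Note that the bare facts "L₁ regular, L₂ non-regular" do not settle the question by themselves: the closure of regular languages under ∪, ∩, complement and difference applies only when BOTH operands are regular. With a non-regular operand the result can come out regular or non-regular depending on the specific languages, so one has to work out L₁ ∪ L₂ for this particular pair, as above.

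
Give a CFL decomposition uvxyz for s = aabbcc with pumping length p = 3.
u='aa', v='b', x='b', y='c', z='c'

For s = aabbcc with pumping length p = 3:

One valid decomposition:
- u = 'aa'
- v = 'b'
- x = 'b'
- y = 'c'
- z = 'c'

Verification:
- uvxyz = 'aa' + 'b' + 'b' + 'c' + 'c' = aabbcc ✓
- |vxy| = |'bbc'| = 3 ≤ 3 ✓
- |vy| = |'bc'| = 2 > 0 ✓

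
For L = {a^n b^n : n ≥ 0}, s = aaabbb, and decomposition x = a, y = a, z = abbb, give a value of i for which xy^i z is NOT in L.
i = 0

xy⁰z = a · ε · abbb = aabbb; aabbb has 2 a's and 3 b's; 2 ≠ 3, so it is not in L.
(Other choices also work, e.g. i = 2, 3; only i = 1 is guaranteed to stay in L since xy¹z = s.)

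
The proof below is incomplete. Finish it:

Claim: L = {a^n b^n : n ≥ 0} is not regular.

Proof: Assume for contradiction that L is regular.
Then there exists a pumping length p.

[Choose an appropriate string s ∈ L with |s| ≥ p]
s = a^p b^p

This string is in L (has equal a's and b's) and has length 2p ≥ p.
Any decomposition xyz with |xy| ≤ p means y consists only of a's,
so pumping will unbalance the counts.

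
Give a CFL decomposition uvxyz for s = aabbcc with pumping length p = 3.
u='aa', v='b', x='b', y='c', z='c'

For s = aabbcc with pumping length p = 3:

One valid decomposition:
- u = 'aa'
- v = 'b'
- x = 'b'
- y = 'c'
- z = 'c'

Verification:
- uvxyz = 'aa' + 'b' + 'b' + 'c' + 'c' = aabbcc ✓
- |vxy| = |'bbc'| = 3 ≤ 3 ✓
- |vy| = |'bc'| = 2 > 0 ✓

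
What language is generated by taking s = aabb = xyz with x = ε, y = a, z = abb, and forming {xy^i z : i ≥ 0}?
{xy^i z : i ≥ 0} = {a^(i+1) b^2 : i ≥ 0} = {abb, aabb, aaabb, ...}

With x = ε, y = a, z = abb: Starting with aabb and pumping the first 'a' (z = abb keeps the second 'a'), we get strings with i+1 a's followed by 2 b's for i = 0, 1, 2, ...; note bb is not produced because z always contributes one a.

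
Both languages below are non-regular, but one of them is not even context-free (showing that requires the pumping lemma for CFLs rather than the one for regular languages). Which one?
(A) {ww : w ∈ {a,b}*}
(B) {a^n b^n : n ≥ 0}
(A) {ww : w ∈ {a,b}*}

(A) {ww : w ∈ {a,b}*} requires the CFL pumping lemma.

- {a^n b^n : n ≥ 0} is context-free (but not regular)
  • Can be shown non-regular with the regular pumping lemma
  • After pumping, the number of a's and b's become unequal

- {ww : w ∈ {a,b}*} is NOT context-free
  • Requires the CFL pumping lemma to prove
  • Cannot verify equality of two arbitrary substrings

The CFL pumping lemma is "stronger" in that it can prove non-membership
in the larger class of context-free languages.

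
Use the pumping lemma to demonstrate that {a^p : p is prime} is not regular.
Assume for contradiction that L is regular, and let p ≥ 1 be the pumping length given by the pumping lemma.
Choose a prime q with q ≥ p (one exists because there are infinitely many primes) and let s = a^q. Then s ∈ L and |s| = q ≥ p.
By the pumping lemma, s = xyz for some x, y, z with |xy| ≤ p, |y| ≥ 1, and xy^i z ∈ L for every i ≥ 0.
Here y = a^k for some k with 1 ≤ k ≤ p, and xy^i z = a^(q + (i − 1)k) for every i ≥ 0.

Take i = q + 1: |xy^(q+1) z| = q + qk = q(k + 1).
Both factors satisfy q ≥ 2 and k + 1 ≥ 2, so q(k + 1) is composite, and xy^(q+1) z ∉ L.

This contradicts the pumping lemma, which requires xy^i z ∈ L for all i ≥ 0.
Hence L = {a^p : p is prime} is not regular. ∎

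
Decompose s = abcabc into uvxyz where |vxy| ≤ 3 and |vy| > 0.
u='ab', v='c', x='a', y='b', z='c'

For s = abcabc with pumping length p = 3:

One valid decomposition:
- u = 'ab'
- v = 'c'
- x = 'a'
- y = 'b'
- z = 'c'

Verification:
- uvxyz = 'ab' + 'c' + 'a' + 'b' + 'c' = abcabc ✓
- |vxy| = |'cab'| = 3 ≤ 3 ✓
- |vy| = |'cb'| = 2 > 0 ✓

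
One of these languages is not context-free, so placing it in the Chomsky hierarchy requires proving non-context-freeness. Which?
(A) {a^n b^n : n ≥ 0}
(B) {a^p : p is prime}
(B) {a^p : p is prime}

(B) {a^p : p is prime} requires the CFL pumping lemma.

- {a^n b^n : n ≥ 0} is context-free (but not regular)
  • Can be shown non-regular with the regular pumping lemma
  • After pumping, the number of a's and b's become unequal

- {a^p : p is prime} is NOT context-free
  • Requires the CFL pumping lemma to prove
  • The CFL pumping lemma also fails because prime gaps are unbounded

The CFL pumping lemma is "stronger" in that it can prove non-membership
in the larger class of context-free languages.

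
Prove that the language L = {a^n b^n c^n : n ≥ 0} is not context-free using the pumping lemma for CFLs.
Assume for contradiction that L is context-free, and let p ≥ 1 be the pumping length given by the pumping lemma for CFLs.
Choose s = a^p b^p c^p. Then s ∈ L and |s| = 3p ≥ p.
By the CFL pumping lemma, s = uvxyz for some u, v, x, y, z with |vxy| ≤ p, |vy| ≥ 1, and uv^i xy^i z ∈ L for every i ≥ 0.

Because |vxy| ≤ p, the window vxy cannot contain both an a and a c: any substring of s containing both must include the entire block b^p plus at least one a and one c, so it has length ≥ p + 2 > p.
Hence at least one of the letters a, c does not occur in vy at all.

Take i = 0: the string uxz is obtained from s by deleting |vy| ≥ 1 symbols, so |uxz| = 3p − |vy| < 3p.
But the letter (a or c) that does not occur in vy still occurs exactly p times in uxz. Every string of L with exactly p copies of some letter is a^p b^p c^p, of length 3p. Since |uxz| < 3p, uxz ∉ L.

This contradicts the CFL pumping lemma, which requires uv^i xy^i z ∈ L for all i ≥ 0.
Hence L = {a^n b^n c^n : n ≥ 0} is not context-free. ∎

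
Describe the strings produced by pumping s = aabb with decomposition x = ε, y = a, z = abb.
{xy^i z : i ≥ 0} = {a^(i+1) b^2 : i ≥ 0} = {abb, aabb, aaabb, ...}

With x = ε, y = a, z = abb: Starting with aabb and pumping the first 'a' (z = abb keeps the second 'a'), we get strings with i+1 a's followed by 2 b's for i = 0, 1, 2, ...; note bb is not produced because z always contributes one a.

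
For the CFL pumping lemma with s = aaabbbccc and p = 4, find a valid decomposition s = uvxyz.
u='aa', v='a', x='bb', y='b', z='ccc'

For s = aaabbbccc with pumping length p = 4:

One valid decomposition:
- u = 'aa'
- v = 'a'
- x = 'bb'
- y = 'b'
- z = 'ccc'

Verification:
- uvxyz = 'aa' + 'a' + 'bb' + 'b' + 'ccc' = aaabbbccc ✓
- |vxy| = |'abbb'| = 4 ≤ 4 ✓
- |vy| = |'ab'| = 2 > 0 ✓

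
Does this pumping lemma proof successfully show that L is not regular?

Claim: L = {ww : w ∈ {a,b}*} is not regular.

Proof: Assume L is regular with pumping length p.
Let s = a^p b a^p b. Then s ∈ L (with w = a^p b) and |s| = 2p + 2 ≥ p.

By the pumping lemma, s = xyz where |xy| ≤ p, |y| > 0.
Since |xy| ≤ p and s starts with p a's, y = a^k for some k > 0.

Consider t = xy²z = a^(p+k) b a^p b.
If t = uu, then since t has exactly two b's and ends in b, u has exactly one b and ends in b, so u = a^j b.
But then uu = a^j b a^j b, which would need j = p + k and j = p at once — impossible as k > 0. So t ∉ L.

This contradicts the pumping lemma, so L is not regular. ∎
The proof is correct.

This proof is valid because:
1. s = a^p b a^p b is in L and is chosen in terms of p, so |s| ≥ p holds for every p
2. The decomposition analysis is correct: |xy| ≤ p forces y to lie inside the leading a's
3. The contradiction is valid: the argument shows a^(p+k) b a^p b cannot be split into two equal halves
4. The conclusion follows logically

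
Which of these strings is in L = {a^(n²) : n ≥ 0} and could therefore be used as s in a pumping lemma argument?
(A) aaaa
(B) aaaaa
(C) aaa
(A) aaaa

The pumping lemma is applied to a string s that lies in L, so first check membership of each option:
- (A) aaaa has length 4 = 2², a perfect square, so it is in L ✓
- (B) aaaaa has length 5, strictly between 2² = 4 and 3² = 9, so it is not in L ✗
- (C) aaa has length 3, strictly between 1² = 1 and 2² = 4, so it is not in L ✗

Only (A) aaaa is in L, so it is the only candidate that could play the role of s.
(In a complete proof one picks s in terms of the pumping length p so that |s| ≥ p is guaranteed; a fixed string like aaaa illustrates the shape of such an s.)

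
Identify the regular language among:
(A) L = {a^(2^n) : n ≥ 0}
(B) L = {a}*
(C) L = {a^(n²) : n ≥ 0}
(B) {a}*

(B) L = {a}* is regular.

This can be recognized by a finite automaton (DFA/NFA).
Regular expressions like {a}* define regular languages.

The other choices are not regular:
- {a^(2^n) : n ≥ 0}: After pumping, length is no longer a power of 2
- {a^(n²) : n ≥ 0}: After pumping, length is no longer a perfect square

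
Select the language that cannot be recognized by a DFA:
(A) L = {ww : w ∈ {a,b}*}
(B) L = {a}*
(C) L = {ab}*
(A) {ww : w ∈ {a,b}*}

(A) L = {ww : w ∈ {a,b}*} is NOT regular.

The pumping lemma can be used to prove this:
After pumping, the two halves no longer match

The other languages are regular because they can be recognized by finite automata.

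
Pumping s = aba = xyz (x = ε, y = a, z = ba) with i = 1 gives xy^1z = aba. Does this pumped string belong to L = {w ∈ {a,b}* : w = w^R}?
Yes

xy¹z = ε · a · ba = aba.
aba reversed is aba, the same string, so it is a palindrome and is in L.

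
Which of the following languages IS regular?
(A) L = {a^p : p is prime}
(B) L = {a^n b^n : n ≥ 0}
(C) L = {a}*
(C) {a}*

(C) L = {a}* is regular.

This can be recognized by a finite automaton (DFA/NFA).
Regular expressions like {a}* define regular languages.

The other choices are not regular:
- {a^p : p is prime}: After pumping, the length becomes composite
- {a^n b^n : n ≥ 0}: After pumping, the number of a's and b's become unequal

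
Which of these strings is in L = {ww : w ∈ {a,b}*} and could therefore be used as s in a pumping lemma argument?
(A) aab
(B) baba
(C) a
(B) baba

The pumping lemma is applied to a string s that lies in L, so first check membership of each option:
- (A) aab has odd length 3, so it cannot be written as ww and is not in L ✗
- (B) baba splits into halves ba · ba, which are equal, so it is in L (w = ba) ✓
- (C) a has odd length 1, so it cannot be written as ww and is not in L ✗

Only (B) baba is in L, so it is the only candidate that could play the role of s.
(In a complete proof one picks s in terms of the pumping length p so that |s| ≥ p is guaranteed; a fixed string like baba illustrates the shape of such an s.)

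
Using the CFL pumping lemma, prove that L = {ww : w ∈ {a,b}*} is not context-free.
Assume for contradiction that L is context-free, and let p ≥ 1 be the pumping length given by the pumping lemma for CFLs.
Choose s = a^p b^p a^p b^p. Then s ∈ L (take w = a^p b^p) and |s| = 4p ≥ p.
By the CFL pumping lemma, s = uvxyz for some u, v, x, y, z with |vxy| ≤ p, |vy| ≥ 1, and uv^i xy^i z ∈ L for every i ≥ 0.

Write s as four blocks A₁ B₁ A₂ B₂ with A₁ = A₂ = a^p and B₁ = B₂ = b^p. Since |vxy| ≤ p, the window vxy lies inside at most two adjacent blocks. Take i = 0 and let t = uxz, so |t| = 4p − |vy| with 1 ≤ |vy| ≤ p. If |t| is odd, t ∉ L immediately, so assume |vy| is even (hence |vy| ≥ 2) and |t|/2 = 2p − |vy|/2, which satisfies p ≤ |t|/2 ≤ 2p − 1.

Case 1 (vxy inside A₁B₁): t = a^(p−j) b^(p−l) a^p b^p with j + l = |vy|. The second half of t has length < 2p, so it is a suffix of the trailing a^p b^p and ends in b; the first half is a^(p−j) b^(p−l) a^((j+l)/2), which ends in a because (j+l)/2 ≥ 1. The halves differ, so t ∉ L.

Case 2 (vxy inside B₁A₂, straddling the middle): t = a^p b^(p−j) a^(p−l) b^p with j + l = |vy|. If t = ww, then w is a prefix of t of length ≥ p, so w begins with a^p; and w is a suffix of t of length ≥ p, so w ends with b^p. That forces |w| ≥ 2p, contradicting |w| = |t|/2 ≤ 2p − 1. So t ∉ L.

Case 3 (vxy inside A₂B₂): t = a^p b^p a^(p−j) b^(p−l) with j + l = |vy|. The first half of t is a prefix of a^p b^p, so it begins with a; the second half is b^((j+l)/2) a^(p−j) b^(p−l), which begins with b. The halves differ, so t ∉ L.

In every case uv⁰xy⁰z = uxz ∉ L.

This contradicts the CFL pumping lemma, which requires uv^i xy^i z ∈ L for all i ≥ 0.
Hence L = {ww : w ∈ {a,b}*} is not context-free. ∎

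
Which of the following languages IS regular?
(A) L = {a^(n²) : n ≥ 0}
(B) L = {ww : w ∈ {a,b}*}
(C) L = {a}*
(C) {a}*

(C) L = {a}* is regular.

This can be recognized by a finite automaton (DFA/NFA).
Regular expressions like {a}* define regular languages.

The other choices are not regular:
- {ww : w ∈ {a,b}*}: After pumping, the two halves no longer match
- {a^(n²) : n ≥ 0}: After pumping, length is no longer a perfect square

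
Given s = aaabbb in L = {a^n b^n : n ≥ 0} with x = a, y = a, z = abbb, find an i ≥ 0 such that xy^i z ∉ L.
i = 2

xy²z = a · aa · abbb = aaaabbb; aaaabbb has 4 a's and 3 b's; 4 ≠ 3, so it is not in L.
(Other choices also work, e.g. i = 0, 3; only i = 1 is guaranteed to stay in L since xy¹z = s.)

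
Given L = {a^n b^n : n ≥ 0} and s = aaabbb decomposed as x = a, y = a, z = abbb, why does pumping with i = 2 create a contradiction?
xy²z = aaaabbb ∉ L

Pumping with i = 2 replaces y = a by y² = aa:
- Original: s = xyz = aaabbb; aaabbb = a^3 b^3 has equal counts (3 = 3), so it is in L
- Pumped: xy²z = a · aa · abbb = aaaabbb
- aaaabbb has 4 a's and 3 b's; 4 ≠ 3, so it is not in L

The pumping lemma would require xy²z ∈ L, so this decomposition yields a contradiction.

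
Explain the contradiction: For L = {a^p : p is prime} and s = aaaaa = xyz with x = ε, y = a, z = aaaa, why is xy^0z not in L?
xy⁰z = aaaa ∉ L

Pumping with i = 0 replaces y = a by y⁰ = ε:
- Original: s = xyz = aaaaa; aaaaa has length 5, which is prime, so it is in L
- Pumped: xy⁰z = ε · ε · aaaa = aaaa
- aaaa has length 4 = 2 × 2, which is not prime, so it is not in L

The pumping lemma would require xy⁰z ∈ L, so this decomposition yields a contradiction.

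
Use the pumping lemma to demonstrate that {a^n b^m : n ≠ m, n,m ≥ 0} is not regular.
Assume for contradiction that L is regular, and let p ≥ 1 be the pumping length given by the pumping lemma.
Choose s = a^p b^(p + p!). Then s ∈ L because p ≠ p + p! (as p! ≥ 1), and |s| ≥ p.
By the pumping lemma, s = xyz for some x, y, z with |xy| ≤ p, |y| ≥ 1, and xy^i z ∈ L for every i ≥ 0.
Since |xy| ≤ p and the first p symbols of s are all a's, y = a^k for some k with 1 ≤ k ≤ p.
For every i ≥ 0, xy^i z = a^(p + (i − 1)k) b^(p + p!).

Because 1 ≤ k ≤ p, k divides p!. Let t = p!/k (a positive integer) and take i = t + 1.
Then the number of a's is p + tk = p + p!, which equals the number of b's.
So xy^(t+1) z = a^(p + p!) b^(p + p!) has equally many a's and b's and is NOT in L.

This contradicts the pumping lemma, which requires xy^i z ∈ L for all i ≥ 0.
Hence L = {a^n b^m : n ≠ m, n,m ≥ 0} is not regular. ∎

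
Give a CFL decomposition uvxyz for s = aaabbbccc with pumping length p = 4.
u='aa', v='a', x='bb', y='b', z='ccc'

For s = aaabbbccc with pumping length p = 4:

One valid decomposition:
- u = 'aa'
- v = 'a'
- x = 'bb'
- y = 'b'
- z = 'ccc'

Verification:
- uvxyz = 'aa' + 'a' + 'bb' + 'b' + 'ccc' = aaabbbccc ✓
- |vxy| = |'abbb'| = 4 ≤ 4 ✓
- |vy| = |'ab'| = 2 > 0 ✓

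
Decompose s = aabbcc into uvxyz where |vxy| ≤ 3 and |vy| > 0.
u='aa', v='b', x='b', y='c', z='c'

For s = aabbcc with pumping length p = 3:

One valid decomposition:
- u = 'aa'
- v = 'b'
- x = 'b'
- y = 'c'
- z = 'c'

Verification:
- uvxyz = 'aa' + 'b' + 'b' + 'c' + 'c' = aabbcc ✓
- |vxy| = |'bbc'| = 3 ≤ 3 ✓
- |vy| = |'bc'| = 2 > 0 ✓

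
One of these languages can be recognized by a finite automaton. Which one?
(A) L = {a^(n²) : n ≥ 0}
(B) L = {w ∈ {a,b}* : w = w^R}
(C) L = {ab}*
(C) {ab}*

(C) L = {ab}* is regular.

This can be recognized by a finite automaton (DFA/NFA).
Regular expressions like {ab}* define regular languages.

The other choices are not regular:
- {a^(n²) : n ≥ 0}: After pumping, length is no longer a perfect square
- {w ∈ {a,b}* : w = w^R}: After pumping, the string is no longer symmetric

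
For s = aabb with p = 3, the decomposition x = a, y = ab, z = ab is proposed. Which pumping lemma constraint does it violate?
Violated: xyz = s

The decomposition x = a, y = ab, z = ab for s = aabb with p = 3
violates the constraint: xyz = s

xyz = 'a' + 'ab' + 'ab' = 'aabab' ≠ 'aabb' = s. The decomposition doesn't reconstruct s.

Pumping lemma constraints:
1. xyz = s (decomposition is valid)
2. |xy| ≤ p
3. |y| > 0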